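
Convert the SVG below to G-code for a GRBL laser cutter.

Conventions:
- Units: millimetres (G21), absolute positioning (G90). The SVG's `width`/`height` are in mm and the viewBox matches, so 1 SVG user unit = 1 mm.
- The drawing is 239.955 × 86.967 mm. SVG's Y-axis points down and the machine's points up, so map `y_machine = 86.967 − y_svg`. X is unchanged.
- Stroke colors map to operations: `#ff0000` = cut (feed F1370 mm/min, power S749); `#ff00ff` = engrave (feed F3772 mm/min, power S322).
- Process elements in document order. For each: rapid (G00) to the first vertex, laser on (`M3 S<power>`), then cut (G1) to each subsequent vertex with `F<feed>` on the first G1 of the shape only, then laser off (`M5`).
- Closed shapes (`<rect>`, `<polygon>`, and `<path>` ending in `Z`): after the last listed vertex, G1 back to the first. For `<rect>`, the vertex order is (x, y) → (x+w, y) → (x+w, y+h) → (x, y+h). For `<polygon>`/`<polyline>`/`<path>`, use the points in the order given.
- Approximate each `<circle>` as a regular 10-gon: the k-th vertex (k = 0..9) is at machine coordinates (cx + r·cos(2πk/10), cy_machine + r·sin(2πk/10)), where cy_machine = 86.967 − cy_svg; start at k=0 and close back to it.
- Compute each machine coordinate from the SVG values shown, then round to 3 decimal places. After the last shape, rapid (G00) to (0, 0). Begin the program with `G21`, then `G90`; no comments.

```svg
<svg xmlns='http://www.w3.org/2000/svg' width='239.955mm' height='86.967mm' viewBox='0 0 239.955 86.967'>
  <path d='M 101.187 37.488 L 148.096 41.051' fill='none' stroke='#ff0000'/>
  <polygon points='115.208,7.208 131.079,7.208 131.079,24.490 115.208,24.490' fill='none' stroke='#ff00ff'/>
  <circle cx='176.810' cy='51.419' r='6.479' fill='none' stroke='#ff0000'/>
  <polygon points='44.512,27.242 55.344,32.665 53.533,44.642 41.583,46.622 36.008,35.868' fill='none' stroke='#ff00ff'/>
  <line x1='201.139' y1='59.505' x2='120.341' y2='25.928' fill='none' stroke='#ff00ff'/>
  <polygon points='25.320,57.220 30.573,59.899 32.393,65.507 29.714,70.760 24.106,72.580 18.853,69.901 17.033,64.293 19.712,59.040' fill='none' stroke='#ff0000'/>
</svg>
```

Since the viewBox matches the mm dimensions, user units are millimetres directly. The only transform is the Y-flip y_m = 86.967 − y_svg.

Shape 1 is a line segment drawn with `<path>`. Its stroke #ff0000 means cut at S749, F1370. After flipping Y the toolpath is (101.187,49.479) → (148.096,45.916).

Shape 2 is a rectangle drawn with `<polygon>`. Its stroke #ff00ff means engrave at S322, F3772. After flipping Y the toolpath is (115.208,79.759) → (131.079,79.759) → (131.079,62.477) → (115.208,62.477) → (115.208,79.759), returning to the start.

Shape 3 is a circle drawn with `<circle>`. Its stroke #ff0000 means cut at S749, F1370. After flipping Y the toolpath is (183.289,35.548) → (182.052,39.356) → (178.812,41.710) → (174.808,41.710) → (171.568,39.356) → (170.331,35.548) → (171.568,31.740) → (174.808,29.386) → (178.812,29.386) → (182.052,31.740) → (183.289,35.548), returning to the start.

Shape 4 is a regular polygon drawn with `<polygon>`. Its stroke #ff00ff means engrave at S322, F3772. After flipping Y the toolpath is (44.512,59.725) → (55.344,54.302) → (53.533,42.325) → (41.583,40.345) → (36.008,51.099) → (44.512,59.725), returning to the start.

Shape 5 is a line segment drawn with `<line>`. Its stroke #ff00ff means engrave at S322, F3772. After flipping Y the toolpath is (201.139,27.462) → (120.341,61.039).

Shape 6 is a regular polygon drawn with `<polygon>`. Its stroke #ff0000 means cut at S749, F1370. After flipping Y the toolpath is (25.320,29.747) → (30.573,27.068) → (32.393,21.460) → (29.714,16.207) → (24.106,14.387) → (18.853,17.066) → (17.033,22.674) → (19.712,27.927) → (25.320,29.747), returning to the start.

G21
G90
G00 X101.187 Y49.479
M3 S749
G1 X148.096 Y45.916 F1370
M5
G00 X115.208 Y79.759
M3 S322
G1 X131.079 Y79.759 F3772
G1 X131.079 Y62.477
G1 X115.208 Y62.477
G1 X115.208 Y79.759
M5
G00 X183.289 Y35.548
M3 S749
G1 X182.052 Y39.356 F1370
G1 X178.812 Y41.710
G1 X174.808 Y41.710
G1 X171.568 Y39.356
G1 X170.331 Y35.548
G1 X171.568 Y31.740
G1 X174.808 Y29.386
G1 X178.812 Y29.386
G1 X182.052 Y31.740
G1 X183.289 Y35.548
M5
G00 X44.512 Y59.725
M3 S322
G1 X55.344 Y54.302 F3772
G1 X53.533 Y42.325
G1 X41.583 Y40.345
G1 X36.008 Y51.099
G1 X44.512 Y59.725
M5
G00 X201.139 Y27.462
M3 S322
G1 X120.341 Y61.039 F3772
M5
G00 X25.320 Y29.747
M3 S749
G1 X30.573 Y27.068 F1370
G1 X32.393 Y21.460
G1 X29.714 Y16.207
G1 X24.106 Y14.387
G1 X18.853 Y17.066
G1 X17.033 Y22.674
G1 X19.712 Y27.927
G1 X25.320 Y29.747
M5
G00 X0.000 Y0.000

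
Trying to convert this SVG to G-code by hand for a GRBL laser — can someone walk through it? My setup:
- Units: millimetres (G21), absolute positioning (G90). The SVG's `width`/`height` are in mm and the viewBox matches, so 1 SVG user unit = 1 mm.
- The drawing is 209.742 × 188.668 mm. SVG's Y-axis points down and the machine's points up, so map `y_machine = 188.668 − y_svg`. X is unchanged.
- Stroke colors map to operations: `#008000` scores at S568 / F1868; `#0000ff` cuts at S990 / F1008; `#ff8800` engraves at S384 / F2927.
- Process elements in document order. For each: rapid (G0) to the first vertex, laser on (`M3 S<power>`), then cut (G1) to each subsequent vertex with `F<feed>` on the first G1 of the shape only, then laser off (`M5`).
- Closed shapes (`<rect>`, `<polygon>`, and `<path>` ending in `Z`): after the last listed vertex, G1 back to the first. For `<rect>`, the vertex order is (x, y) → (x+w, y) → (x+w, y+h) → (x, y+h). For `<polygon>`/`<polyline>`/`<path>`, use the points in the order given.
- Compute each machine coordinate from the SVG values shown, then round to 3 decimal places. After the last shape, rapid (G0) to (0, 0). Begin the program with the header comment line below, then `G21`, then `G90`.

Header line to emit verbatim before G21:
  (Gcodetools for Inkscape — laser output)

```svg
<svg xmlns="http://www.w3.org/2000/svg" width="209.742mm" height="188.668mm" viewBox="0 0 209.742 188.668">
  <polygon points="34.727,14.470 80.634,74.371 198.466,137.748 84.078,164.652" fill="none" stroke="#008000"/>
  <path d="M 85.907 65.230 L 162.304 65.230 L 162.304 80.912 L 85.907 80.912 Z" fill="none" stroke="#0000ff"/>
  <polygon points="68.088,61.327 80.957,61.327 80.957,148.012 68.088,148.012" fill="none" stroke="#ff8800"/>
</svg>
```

Since the viewBox matches the mm dimensions, user units are millimetres directly. The only transform is the Y-flip y_m = 188.668 − y_svg.

Shape 1 is a closed polygon drawn with `<polygon>`. Its stroke #008000 means score at S568, F1868. After flipping Y the toolpath is (34.727,174.198) → (80.634,114.297) → (198.466,50.920) → (84.078,24.016) → (34.727,174.198), returning to the start.

Shape 2 is a rectangle drawn with `<path>`. Its stroke #0000ff means cut at S990, F1008. After flipping Y the toolpath is (85.907,123.438) → (162.304,123.438) → (162.304,107.756) → (85.907,107.756) → (85.907,123.438), returning to the start.

Shape 3 is a rectangle drawn with `<polygon>`. Its stroke #ff8800 means engrave at S384, F2927. After flipping Y the toolpath is (68.088,127.341) → (80.957,127.341) → (80.957,40.656) → (68.088,40.656) → (68.088,127.341), returning to the start.

(Gcodetools for Inkscape — laser output)
G21
G90
G0 X34.727 Y174.198
M3 S568
G1 X80.634 Y114.297 F1868
G1 X198.466 Y50.920
G1 X84.078 Y24.016
G1 X34.727 Y174.198
M5
G0 X85.907 Y123.438
M3 S990
G1 X162.304 Y123.438 F1008
G1 X162.304 Y107.756
G1 X85.907 Y107.756
G1 X85.907 Y123.438
M5
G0 X68.088 Y127.341
M3 S384
G1 X80.957 Y127.341 F2927
G1 X80.957 Y40.656
G1 X68.088 Y40.656
G1 X68.088 Y127.341
M5
G0 X0.000 Y0.000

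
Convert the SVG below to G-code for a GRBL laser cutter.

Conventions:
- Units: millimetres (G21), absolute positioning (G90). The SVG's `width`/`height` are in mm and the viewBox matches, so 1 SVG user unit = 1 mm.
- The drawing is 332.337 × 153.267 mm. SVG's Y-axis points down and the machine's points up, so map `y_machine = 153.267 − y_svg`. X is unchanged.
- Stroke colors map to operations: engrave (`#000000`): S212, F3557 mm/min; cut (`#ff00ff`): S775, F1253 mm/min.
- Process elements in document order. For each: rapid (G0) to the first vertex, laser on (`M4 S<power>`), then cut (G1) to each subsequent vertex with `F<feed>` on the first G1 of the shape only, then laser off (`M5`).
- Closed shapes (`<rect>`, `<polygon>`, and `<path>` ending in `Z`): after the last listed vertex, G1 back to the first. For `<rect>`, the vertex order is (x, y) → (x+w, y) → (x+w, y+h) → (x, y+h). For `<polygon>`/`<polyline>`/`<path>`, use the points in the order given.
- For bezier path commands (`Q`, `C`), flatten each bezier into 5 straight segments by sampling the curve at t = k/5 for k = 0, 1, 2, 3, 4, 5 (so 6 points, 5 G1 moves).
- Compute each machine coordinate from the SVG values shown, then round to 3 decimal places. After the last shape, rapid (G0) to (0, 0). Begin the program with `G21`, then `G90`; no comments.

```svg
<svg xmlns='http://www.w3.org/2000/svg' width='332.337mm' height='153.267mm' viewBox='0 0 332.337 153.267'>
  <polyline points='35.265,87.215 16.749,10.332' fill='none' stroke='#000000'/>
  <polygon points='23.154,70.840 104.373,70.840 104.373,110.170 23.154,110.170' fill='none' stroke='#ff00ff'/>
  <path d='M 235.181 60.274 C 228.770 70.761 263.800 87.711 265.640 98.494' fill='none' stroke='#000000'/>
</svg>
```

1 u = 1 mm; y_m = 153.267 − y.

[1] `<polyline>` line segment, #000000→engrave S212 F3557: (35.265,66.052) → (16.749,142.935)

[2] `<polygon>` rectangle, #ff00ff→cut S775 F1253: (23.154,82.427) → (104.373,82.427) → (104.373,43.097) → (23.154,43.097) → (23.154,82.427) (closed)

[3] `<path>` cubic bezier, #000000→engrave S212 F3557: (235.181,92.993) → (235.710,86.026) → (242.603,78.115) → (252.277,69.864) → (261.150,61.882) → (265.640,54.773)

G21
G90
G0 X35.265 Y66.052
M4 S212
G1 X16.749 Y142.935 F3557
M5
G0 X23.154 Y82.427
M4 S775
G1 X104.373 Y82.427 F1253
G1 X104.373 Y43.097
G1 X23.154 Y43.097
G1 X23.154 Y82.427
M5
G0 X235.181 Y92.993
M4 S212
G1 X235.710 Y86.026 F3557
G1 X242.603 Y78.115
G1 X252.277 Y69.864
G1 X261.150 Y61.882
G1 X265.640 Y54.773
M5
G0 X0.000 Y0.000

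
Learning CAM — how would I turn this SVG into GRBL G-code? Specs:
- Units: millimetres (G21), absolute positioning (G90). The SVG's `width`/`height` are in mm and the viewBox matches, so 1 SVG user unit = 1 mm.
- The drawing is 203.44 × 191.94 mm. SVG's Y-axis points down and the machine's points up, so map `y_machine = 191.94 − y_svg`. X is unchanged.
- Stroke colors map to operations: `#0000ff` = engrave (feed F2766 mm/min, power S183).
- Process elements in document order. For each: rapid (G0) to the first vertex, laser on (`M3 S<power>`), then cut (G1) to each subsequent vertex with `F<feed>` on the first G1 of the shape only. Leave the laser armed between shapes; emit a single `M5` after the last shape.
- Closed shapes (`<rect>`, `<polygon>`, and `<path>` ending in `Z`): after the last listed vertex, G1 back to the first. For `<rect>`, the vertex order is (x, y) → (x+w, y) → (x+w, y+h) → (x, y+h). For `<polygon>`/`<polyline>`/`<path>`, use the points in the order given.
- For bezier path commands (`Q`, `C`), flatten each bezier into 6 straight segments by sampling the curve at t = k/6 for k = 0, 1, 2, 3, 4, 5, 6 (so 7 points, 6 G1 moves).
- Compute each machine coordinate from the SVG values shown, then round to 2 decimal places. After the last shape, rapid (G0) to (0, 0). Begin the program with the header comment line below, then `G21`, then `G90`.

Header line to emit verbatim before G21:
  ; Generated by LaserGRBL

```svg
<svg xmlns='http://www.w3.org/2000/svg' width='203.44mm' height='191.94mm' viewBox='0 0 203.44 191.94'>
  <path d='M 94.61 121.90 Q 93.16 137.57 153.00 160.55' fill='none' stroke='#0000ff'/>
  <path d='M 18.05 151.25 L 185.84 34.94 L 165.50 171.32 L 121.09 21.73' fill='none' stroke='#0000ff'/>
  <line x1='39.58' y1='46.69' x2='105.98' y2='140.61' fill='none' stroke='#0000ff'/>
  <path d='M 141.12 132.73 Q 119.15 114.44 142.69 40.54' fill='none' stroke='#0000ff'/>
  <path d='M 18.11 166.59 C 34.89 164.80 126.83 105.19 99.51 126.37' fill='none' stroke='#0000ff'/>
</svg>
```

; Generated by LaserGRBL
G21
G90
G0 X94.61 Y70.04
M3 S183
G1 X95.83 Y64.61 F2766
G1 X100.45 Y58.78
G1 X108.48 Y52.54
G1 X119.92 Y45.90
G1 X134.76 Y38.85
G1 X153.00 Y31.39
G0 X18.05 Y40.69
M3 S183
G1 X185.84 Y157.00 F2766
G1 X165.50 Y20.62
G1 X121.09 Y170.21
G0 X39.58 Y145.25
M3 S183
G1 X105.98 Y51.33 F2766
G0 X141.12 Y59.21
M3 S183
G1 X135.06 Y66.85 F2766
G1 X131.53 Y77.58
G1 X130.53 Y91.40
G1 X132.05 Y108.31
G1 X136.11 Y128.31
G1 X142.69 Y151.40
G0 X18.11 Y25.35
M3 S183
G1 X31.86 Y30.42 F2766
G1 X52.74 Y41.28
G1 X75.35 Y54.07
G1 X94.28 Y64.95
G1 X104.13 Y70.07
G1 X99.51 Y65.57
M5
G0 X0.00 Y0.00

viewBox `0 0 203.44 191.94` with mm width/height → 1 unit = 1 mm. Flip: y_m = 191.94 − y_svg.

**Shape 1** — `<path>` quadratic bezier, stroke `#0000ff` → engrave (S183, F2766). Control points (SVG): P0=(94.61,121.90), P1=(93.16,137.57), P2=(153.00,160.55); sampled at t=k/6. Machine vertices: (94.61,70.04) → (95.83,64.61) → (100.45,58.78) → (108.48,52.54) → (119.92,45.90) → (134.76,38.85) → (153.00,31.39). Open path.

**Shape 2** — `<path>` open polyline, stroke `#0000ff` → engrave (S183, F2766). Machine vertices: (18.05,40.69) → (185.84,157.00) → (165.50,20.62) → (121.09,170.21). Open path.

**Shape 3** — `<line>` line segment, stroke `#0000ff` → engrave (S183, F2766). Machine vertices: (39.58,145.25) → (105.98,51.33). Open path.

**Shape 4** — `<path>` quadratic bezier, stroke `#0000ff` → engrave (S183, F2766). Control points (SVG): P0=(141.12,132.73), P1=(119.15,114.44), P2=(142.69,40.54); sampled at t=k/6. Machine vertices: (141.12,59.21) → (135.06,66.85) → (131.53,77.58) → (130.53,91.40) → (132.05,108.31) → (136.11,128.31) → (142.69,151.40). Open path.

**Shape 5** — `<path>` cubic bezier, stroke `#0000ff` → engrave (S183, F2766). Control points (SVG): P0=(18.11,166.59), P1=(34.89,164.80), P2=(126.83,105.19), P3=(99.51,126.37); sampled at t=k/6. Machine vertices: (18.11,25.35) → (31.86,30.42) → (52.74,41.28) → (75.35,54.07) → (94.28,64.95) → (104.13,70.07) → (99.51,65.57). Open path.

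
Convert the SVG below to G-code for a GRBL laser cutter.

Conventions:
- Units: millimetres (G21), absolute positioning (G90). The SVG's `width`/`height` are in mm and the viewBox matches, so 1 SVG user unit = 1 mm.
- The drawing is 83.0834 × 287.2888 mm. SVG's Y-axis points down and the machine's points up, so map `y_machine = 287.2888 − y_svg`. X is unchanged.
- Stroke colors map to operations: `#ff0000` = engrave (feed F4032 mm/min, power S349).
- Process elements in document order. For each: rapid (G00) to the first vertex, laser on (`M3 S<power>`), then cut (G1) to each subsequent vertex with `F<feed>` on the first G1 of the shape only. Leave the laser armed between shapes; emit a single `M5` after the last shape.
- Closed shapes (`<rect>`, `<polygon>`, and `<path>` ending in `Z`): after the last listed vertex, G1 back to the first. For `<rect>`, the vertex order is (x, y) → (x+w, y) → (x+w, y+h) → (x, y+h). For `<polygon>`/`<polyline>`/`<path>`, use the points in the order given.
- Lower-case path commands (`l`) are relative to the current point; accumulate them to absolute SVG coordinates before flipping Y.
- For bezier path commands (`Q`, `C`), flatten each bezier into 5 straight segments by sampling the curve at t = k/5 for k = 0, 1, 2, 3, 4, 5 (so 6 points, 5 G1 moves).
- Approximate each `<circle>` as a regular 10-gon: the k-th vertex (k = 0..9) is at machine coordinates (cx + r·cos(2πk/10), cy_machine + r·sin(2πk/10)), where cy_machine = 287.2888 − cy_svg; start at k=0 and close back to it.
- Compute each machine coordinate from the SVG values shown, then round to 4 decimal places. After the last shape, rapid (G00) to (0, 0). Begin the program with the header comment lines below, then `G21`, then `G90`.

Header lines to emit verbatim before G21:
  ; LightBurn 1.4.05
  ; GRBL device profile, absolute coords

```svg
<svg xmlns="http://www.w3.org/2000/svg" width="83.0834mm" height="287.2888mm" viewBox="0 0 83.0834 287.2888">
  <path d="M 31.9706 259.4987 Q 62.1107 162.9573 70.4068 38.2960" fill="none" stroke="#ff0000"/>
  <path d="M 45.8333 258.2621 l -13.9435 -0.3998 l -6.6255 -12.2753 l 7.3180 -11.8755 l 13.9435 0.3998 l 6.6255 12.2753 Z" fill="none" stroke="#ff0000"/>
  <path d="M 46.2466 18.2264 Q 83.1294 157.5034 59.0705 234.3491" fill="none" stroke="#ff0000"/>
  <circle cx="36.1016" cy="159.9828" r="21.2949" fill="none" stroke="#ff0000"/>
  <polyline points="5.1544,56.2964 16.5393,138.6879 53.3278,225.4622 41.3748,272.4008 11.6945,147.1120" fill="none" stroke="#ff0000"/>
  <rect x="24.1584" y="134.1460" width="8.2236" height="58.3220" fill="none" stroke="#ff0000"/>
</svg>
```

; LightBurn 1.4.05
; GRBL device profile, absolute coords
G21
G90
G00 X31.9706 Y27.7901
M3 S349
G1 X43.1529 Y67.5315 F4032
G1 X52.5876 Y109.5224
G1 X60.2749 Y153.7629
G1 X66.2146 Y200.2531
G1 X70.4068 Y248.9928
G00 X45.8333 Y29.0267
M3 S349
G1 X31.8898 Y29.4265 F4032
G1 X25.2643 Y41.7018
G1 X32.5823 Y53.5773
G1 X46.5258 Y53.1775
G1 X53.1513 Y40.9022
G1 X45.8333 Y29.0267
G00 X46.2466 Y269.0624
M3 S349
G1 X58.5621 Y215.8489 F4032
G1 X66.0022 Y167.6298
G1 X68.5669 Y124.4053
G1 X66.2564 Y86.1752
G1 X59.0705 Y52.9397
G00 X57.3965 Y127.3060
M3 S349
G1 X53.3295 Y139.8228 F4032
G1 X42.6821 Y147.5587
G1 X29.5211 Y147.5587
G1 X18.8737 Y139.8228
G1 X14.8067 Y127.3060
G1 X18.8737 Y114.7892
G1 X29.5211 Y107.0533
G1 X42.6821 Y107.0533
G1 X53.3295 Y114.7892
G1 X57.3965 Y127.3060
G00 X5.1544 Y230.9924
M3 S349
G1 X16.5393 Y148.6009 F4032
G1 X53.3278 Y61.8266
G1 X41.3748 Y14.8880
G1 X11.6945 Y140.1768
G00 X24.1584 Y153.1428
M3 S349
G1 X32.3820 Y153.1428 F4032
G1 X32.3820 Y94.8208
G1 X24.1584 Y94.8208
G1 X24.1584 Y153.1428
M5
G00 X0.0000 Y0.0000

viewBox `0 0 83.0834 287.2888` with mm width/height → 1 unit = 1 mm. Flip: y_m = 287.2888 − y_svg.

**Shape 1** — `<path>` quadratic bezier, stroke `#ff0000` → engrave (S349, F4032). Control points (SVG): P0=(31.9706,259.4987), P1=(62.1107,162.9573), P2=(70.4068,38.2960); sampled at t=k/5. Machine vertices: (31.9706,27.7901) → (43.1529,67.5315) → (52.5876,109.5224) → (60.2749,153.7629) → (66.2146,200.2531) → (70.4068,248.9928). Open path.

**Shape 2** — `<path>` regular polygon, stroke `#ff0000` → engrave (S349, F4032). Machine vertices: (45.8333,29.0267) → (31.8898,29.4265) → (25.2643,41.7018) → (32.5823,53.5773) → (46.5258,53.1775) → (53.1513,40.9022) → (45.8333,29.0267). Closed: final G1 returns to the first vertex.

**Shape 3** — `<path>` quadratic bezier, stroke `#ff0000` → engrave (S349, F4032). Control points (SVG): P0=(46.2466,18.2264), P1=(83.1294,157.5034), P2=(59.0705,234.3491); sampled at t=k/5. Machine vertices: (46.2466,269.0624) → (58.5621,215.8489) → (66.0022,167.6298) → (68.5669,124.4053) → (66.2564,86.1752) → (59.0705,52.9397). Open path.

**Shape 4** — `<circle>` circle, stroke `#ff0000` → engrave (S349, F4032). Machine vertices: (57.3965,127.3060) → (53.3295,139.8228) → (42.6821,147.5587) → (29.5211,147.5587) → (18.8737,139.8228) → (14.8067,127.3060) → (18.8737,114.7892) → (29.5211,107.0533) → (42.6821,107.0533) → (53.3295,114.7892) → (57.3965,127.3060). Closed: final G1 returns to the first vertex.

**Shape 5** — `<polyline>` open polyline, stroke `#ff0000` → engrave (S349, F4032). Machine vertices: (5.1544,230.9924) → (16.5393,148.6009) → (53.3278,61.8266) → (41.3748,14.8880) → (11.6945,140.1768). Open path.

**Shape 6** — `<rect>` rectangle, stroke `#ff0000` → engrave (S349, F4032). Machine vertices: (24.1584,153.1428) → (32.3820,153.1428) → (32.3820,94.8208) → (24.1584,94.8208) → (24.1584,153.1428). Closed: final G1 returns to the first vertex.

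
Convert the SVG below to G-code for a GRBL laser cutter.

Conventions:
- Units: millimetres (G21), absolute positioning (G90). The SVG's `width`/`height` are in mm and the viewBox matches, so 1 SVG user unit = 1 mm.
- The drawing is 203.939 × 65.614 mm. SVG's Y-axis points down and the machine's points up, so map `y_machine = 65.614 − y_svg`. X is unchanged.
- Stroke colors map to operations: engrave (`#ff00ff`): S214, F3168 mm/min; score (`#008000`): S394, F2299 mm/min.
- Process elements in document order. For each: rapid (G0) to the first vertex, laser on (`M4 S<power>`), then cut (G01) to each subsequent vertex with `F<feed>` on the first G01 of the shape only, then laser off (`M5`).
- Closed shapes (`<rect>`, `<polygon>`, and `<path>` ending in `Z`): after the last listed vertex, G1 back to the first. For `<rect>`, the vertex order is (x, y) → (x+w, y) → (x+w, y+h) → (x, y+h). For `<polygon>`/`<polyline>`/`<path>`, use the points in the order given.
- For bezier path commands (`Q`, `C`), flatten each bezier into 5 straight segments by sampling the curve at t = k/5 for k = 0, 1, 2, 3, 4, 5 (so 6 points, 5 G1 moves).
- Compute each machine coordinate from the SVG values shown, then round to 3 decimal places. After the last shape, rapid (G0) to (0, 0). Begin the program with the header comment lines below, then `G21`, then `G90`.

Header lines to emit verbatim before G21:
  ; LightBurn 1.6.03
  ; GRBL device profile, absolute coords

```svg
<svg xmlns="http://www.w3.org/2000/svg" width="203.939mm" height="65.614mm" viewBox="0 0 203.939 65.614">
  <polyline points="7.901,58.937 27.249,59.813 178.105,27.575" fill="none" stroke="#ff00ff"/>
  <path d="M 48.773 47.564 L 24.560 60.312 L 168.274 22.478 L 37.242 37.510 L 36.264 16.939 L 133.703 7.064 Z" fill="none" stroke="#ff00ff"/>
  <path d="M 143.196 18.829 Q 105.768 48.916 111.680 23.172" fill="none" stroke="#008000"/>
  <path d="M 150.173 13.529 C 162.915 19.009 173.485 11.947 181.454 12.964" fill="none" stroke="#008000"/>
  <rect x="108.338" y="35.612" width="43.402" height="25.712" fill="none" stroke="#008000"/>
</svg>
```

; LightBurn 1.6.03
; GRBL device profile, absolute coords
G21
G90
G0 X7.901 Y6.677
M4 S214
G01 X27.249 Y5.801 F3168
G01 X178.105 Y38.039
M5
G0 X48.773 Y18.050
M4 S214
G01 X24.560 Y5.302 F3168
G01 X168.274 Y43.136
G01 X37.242 Y28.104
G01 X36.264 Y48.675
G01 X133.703 Y58.550
G01 X48.773 Y18.050
M5
G0 X143.196 Y46.785
M4 S394
G01 X129.958 Y36.983 F2299
G01 X120.188 Y31.648
G01 X113.885 Y30.780
G01 X111.049 Y34.378
G01 X111.680 Y42.442
M5
G0 X150.173 Y52.085
M4 S394
G01 X157.554 Y50.137 F2299
G01 X164.393 Y50.209
G01 X170.670 Y51.312
G01 X176.364 Y52.456
G01 X181.454 Y52.650
M5
G0 X108.338 Y30.002
M4 S394
G01 X151.740 Y30.002 F2299
G01 X151.740 Y4.290
G01 X108.338 Y4.290
G01 X108.338 Y30.002
M5
G0 X0.000 Y0.000

viewBox `0 0 203.939 65.614` with mm width/height → 1 unit = 1 mm. Flip: y_m = 65.614 − y_svg.

**Shape 1** — `<polyline>` open polyline, stroke `#ff00ff` → engrave (S214, F3168). Machine vertices: (7.901,6.677) → (27.249,5.801) → (178.105,38.039). Open path.

**Shape 2** — `<path>` closed polygon, stroke `#ff00ff` → engrave (S214, F3168). Machine vertices: (48.773,18.050) → (24.560,5.302) → (168.274,43.136) → (37.242,28.104) → (36.264,48.675) → (133.703,58.550) → (48.773,18.050). Closed: final G1 returns to the first vertex.

**Shape 3** — `<path>` quadratic bezier, stroke `#008000` → score (S394, F2299). Control points (SVG): P0=(143.196,18.829), P1=(105.768,48.916), P2=(111.680,23.172); sampled at t=k/5. Machine vertices: (143.196,46.785) → (129.958,36.983) → (120.188,31.648) → (113.885,30.780) → (111.049,34.378) → (111.680,42.442). Open path.

**Shape 4** — `<path>` cubic bezier, stroke `#008000` → score (S394, F2299). Control points (SVG): P0=(150.173,13.529), P1=(162.915,19.009), P2=(173.485,11.947), P3=(181.454,12.964); sampled at t=k/5. Machine vertices: (150.173,52.085) → (157.554,50.137) → (164.393,50.209) → (170.670,51.312) → (176.364,52.456) → (181.454,52.650). Open path.

**Shape 5** — `<rect>` rectangle, stroke `#008000` → score (S394, F2299). Machine vertices: (108.338,30.002) → (151.740,30.002) → (151.740,4.290) → (108.338,4.290) → (108.338,30.002). Closed: final G1 returns to the first vertex.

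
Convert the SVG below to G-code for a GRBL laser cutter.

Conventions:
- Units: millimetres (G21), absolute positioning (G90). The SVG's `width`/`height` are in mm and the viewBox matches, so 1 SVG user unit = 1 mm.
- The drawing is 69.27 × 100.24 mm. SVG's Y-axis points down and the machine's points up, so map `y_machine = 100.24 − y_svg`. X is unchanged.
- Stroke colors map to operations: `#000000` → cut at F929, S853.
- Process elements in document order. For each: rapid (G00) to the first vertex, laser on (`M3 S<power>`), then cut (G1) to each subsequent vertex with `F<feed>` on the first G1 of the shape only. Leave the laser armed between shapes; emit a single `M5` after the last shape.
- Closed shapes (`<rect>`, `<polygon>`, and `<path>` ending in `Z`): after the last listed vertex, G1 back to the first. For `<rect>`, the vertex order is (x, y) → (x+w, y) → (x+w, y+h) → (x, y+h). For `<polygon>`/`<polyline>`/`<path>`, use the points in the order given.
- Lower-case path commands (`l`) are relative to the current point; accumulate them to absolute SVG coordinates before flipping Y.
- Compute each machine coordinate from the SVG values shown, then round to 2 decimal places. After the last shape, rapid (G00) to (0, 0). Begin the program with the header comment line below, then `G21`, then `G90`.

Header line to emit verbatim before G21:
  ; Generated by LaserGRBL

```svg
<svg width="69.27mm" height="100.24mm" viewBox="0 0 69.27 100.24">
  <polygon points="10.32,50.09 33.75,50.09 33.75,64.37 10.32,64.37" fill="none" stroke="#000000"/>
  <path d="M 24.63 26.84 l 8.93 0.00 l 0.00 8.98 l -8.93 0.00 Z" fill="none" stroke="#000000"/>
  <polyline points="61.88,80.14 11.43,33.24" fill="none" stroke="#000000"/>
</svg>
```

viewBox `0 0 69.27 100.24` with mm width/height → 1 unit = 1 mm. Flip: y_m = 100.24 − y_svg.

**Shape 1** — `<polygon>` rectangle, stroke `#000000` → cut (S853, F929). Machine vertices: (10.32,50.15) → (33.75,50.15) → (33.75,35.87) → (10.32,35.87) → (10.32,50.15). Closed: final G1 returns to the first vertex.

**Shape 2** — `<path>` rectangle, stroke `#000000` → cut (S853, F929). Machine vertices: (24.63,73.40) → (33.56,73.40) → (33.56,64.42) → (24.63,64.42) → (24.63,73.40). Closed: final G1 returns to the first vertex.

**Shape 3** — `<polyline>` line segment, stroke `#000000` → cut (S853, F929). Machine vertices: (61.88,20.10) → (11.43,67.00). Open path.

; Generated by LaserGRBL
G21
G90
G00 X10.32 Y50.15
M3 S853
G1 X33.75 Y50.15 F929
G1 X33.75 Y35.87
G1 X10.32 Y35.87
G1 X10.32 Y50.15
G00 X24.63 Y73.40
M3 S853
G1 X33.56 Y73.40 F929
G1 X33.56 Y64.42
G1 X24.63 Y64.42
G1 X24.63 Y73.40
G00 X61.88 Y20.10
M3 S853
G1 X11.43 Y67.00 F929
M5
G00 X0.00 Y0.00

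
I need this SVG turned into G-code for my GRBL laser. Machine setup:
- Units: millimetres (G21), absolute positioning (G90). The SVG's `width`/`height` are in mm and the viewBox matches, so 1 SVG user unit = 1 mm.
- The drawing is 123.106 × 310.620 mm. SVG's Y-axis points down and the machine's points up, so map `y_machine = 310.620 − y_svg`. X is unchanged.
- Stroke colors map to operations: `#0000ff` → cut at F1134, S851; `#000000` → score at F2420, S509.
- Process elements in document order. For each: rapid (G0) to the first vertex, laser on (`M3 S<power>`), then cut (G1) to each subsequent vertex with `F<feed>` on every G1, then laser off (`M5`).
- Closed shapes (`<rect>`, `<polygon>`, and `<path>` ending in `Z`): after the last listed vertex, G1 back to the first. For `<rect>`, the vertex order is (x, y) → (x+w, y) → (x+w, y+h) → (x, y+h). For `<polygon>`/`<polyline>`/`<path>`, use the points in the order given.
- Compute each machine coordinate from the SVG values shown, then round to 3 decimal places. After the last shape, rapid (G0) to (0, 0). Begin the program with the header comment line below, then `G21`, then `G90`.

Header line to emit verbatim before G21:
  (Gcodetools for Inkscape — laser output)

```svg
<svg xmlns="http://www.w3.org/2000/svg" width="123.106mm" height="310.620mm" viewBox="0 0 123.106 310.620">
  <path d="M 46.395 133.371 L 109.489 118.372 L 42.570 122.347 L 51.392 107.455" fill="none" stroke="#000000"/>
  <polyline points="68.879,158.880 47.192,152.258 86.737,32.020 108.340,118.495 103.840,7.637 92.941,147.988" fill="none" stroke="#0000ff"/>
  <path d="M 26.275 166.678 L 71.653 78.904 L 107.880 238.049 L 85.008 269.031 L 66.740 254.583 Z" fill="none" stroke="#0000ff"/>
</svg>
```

1 u = 1 mm; y_m = 310.620 − y.

[1] `<path>` open polyline, #000000→score S509 F2420: (46.395,177.249) → (109.489,192.248) → (42.570,188.273) → (51.392,203.165)

[2] `<polyline>` open polyline, #0000ff→cut S851 F1134: (68.879,151.740) → (47.192,158.362) → (86.737,278.600) → (108.340,192.125) → (103.840,302.983) → (92.941,162.632)

[3] `<path>` closed polygon, #0000ff→cut S851 F1134: (26.275,143.942) → (71.653,231.716) → (107.880,72.571) → (85.008,41.589) → (66.740,56.037) → (26.275,143.942) (closed)

(Gcodetools for Inkscape — laser output)
G21
G90
G0 X46.395 Y177.249
M3 S509
G1 X109.489 Y192.248 F2420
G1 X42.570 Y188.273 F2420
G1 X51.392 Y203.165 F2420
M5
G0 X68.879 Y151.740
M3 S851
G1 X47.192 Y158.362 F1134
G1 X86.737 Y278.600 F1134
G1 X108.340 Y192.125 F1134
G1 X103.840 Y302.983 F1134
G1 X92.941 Y162.632 F1134
M5
G0 X26.275 Y143.942
M3 S851
G1 X71.653 Y231.716 F1134
G1 X107.880 Y72.571 F1134
G1 X85.008 Y41.589 F1134
G1 X66.740 Y56.037 F1134
G1 X26.275 Y143.942 F1134
M5
G0 X0.000 Y0.000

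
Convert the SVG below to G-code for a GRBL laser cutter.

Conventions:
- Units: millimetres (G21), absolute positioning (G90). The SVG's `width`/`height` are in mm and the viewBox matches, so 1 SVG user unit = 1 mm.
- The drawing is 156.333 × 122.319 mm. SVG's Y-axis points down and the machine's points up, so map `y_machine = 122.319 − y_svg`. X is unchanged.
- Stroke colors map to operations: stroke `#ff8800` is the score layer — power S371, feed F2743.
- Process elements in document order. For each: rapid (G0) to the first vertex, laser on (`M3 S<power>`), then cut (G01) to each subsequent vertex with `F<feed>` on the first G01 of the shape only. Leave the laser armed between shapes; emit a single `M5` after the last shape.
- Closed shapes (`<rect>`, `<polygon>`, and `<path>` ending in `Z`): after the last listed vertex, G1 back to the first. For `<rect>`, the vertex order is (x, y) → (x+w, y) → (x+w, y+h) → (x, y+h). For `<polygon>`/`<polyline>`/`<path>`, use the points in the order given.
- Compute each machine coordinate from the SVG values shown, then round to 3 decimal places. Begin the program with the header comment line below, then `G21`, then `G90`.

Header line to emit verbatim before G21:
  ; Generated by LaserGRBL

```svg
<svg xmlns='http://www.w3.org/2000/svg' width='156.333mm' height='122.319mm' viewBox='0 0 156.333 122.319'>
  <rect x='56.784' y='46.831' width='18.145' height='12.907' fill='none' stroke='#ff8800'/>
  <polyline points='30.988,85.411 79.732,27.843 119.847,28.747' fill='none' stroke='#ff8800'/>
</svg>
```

; Generated by LaserGRBL
G21
G90
G0 X56.784 Y75.488
M3 S371
G01 X74.929 Y75.488 F2743
G01 X74.929 Y62.581
G01 X56.784 Y62.581
G01 X56.784 Y75.488
G0 X30.988 Y36.908
M3 S371
G01 X79.732 Y94.476 F2743
G01 X119.847 Y93.572
M5

1 u = 1 mm; y_m = 122.319 − y.

[1] `<rect>` rectangle, #ff8800→score S371 F2743: (56.784,75.488) → (74.929,75.488) → (74.929,62.581) → (56.784,62.581) → (56.784,75.488) (closed)

[2] `<polyline>` open polyline, #ff8800→score S371 F2743: (30.988,36.908) → (79.732,94.476) → (119.847,93.572)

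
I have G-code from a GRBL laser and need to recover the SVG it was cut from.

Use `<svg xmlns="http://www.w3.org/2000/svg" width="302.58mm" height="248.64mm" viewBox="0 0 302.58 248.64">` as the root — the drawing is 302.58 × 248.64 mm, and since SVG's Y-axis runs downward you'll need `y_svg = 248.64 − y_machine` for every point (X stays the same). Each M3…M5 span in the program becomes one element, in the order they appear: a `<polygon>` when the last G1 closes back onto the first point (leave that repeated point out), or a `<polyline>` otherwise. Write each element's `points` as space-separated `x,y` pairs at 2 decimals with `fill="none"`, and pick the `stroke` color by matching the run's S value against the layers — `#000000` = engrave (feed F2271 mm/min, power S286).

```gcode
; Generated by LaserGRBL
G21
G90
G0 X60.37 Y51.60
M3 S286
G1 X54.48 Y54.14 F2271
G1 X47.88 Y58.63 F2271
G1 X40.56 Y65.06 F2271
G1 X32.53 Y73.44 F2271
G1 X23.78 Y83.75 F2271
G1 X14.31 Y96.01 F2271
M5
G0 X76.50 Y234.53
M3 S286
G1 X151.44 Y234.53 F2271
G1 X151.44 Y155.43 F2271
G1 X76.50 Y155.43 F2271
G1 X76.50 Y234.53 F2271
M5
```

<svg xmlns="http://www.w3.org/2000/svg" width="302.58mm" height="248.64mm" viewBox="0 0 302.58 248.64">
  <polyline points="60.37,197.04 54.48,194.50 47.88,190.01 40.56,183.58 32.53,175.20 23.78,164.89 14.31,152.63" fill="none" stroke="#000000"/>
  <polygon points="76.50,14.11 151.44,14.11 151.44,93.21 76.50,93.21" fill="none" stroke="#000000"/>
</svg>

Machine Y-up, SVG Y-down with viewBox height 248.64, so y_svg = 248.64 − y_machine; X carries over. Every run uses S286, so all elements get stroke `#000000` (engrave).

Run 1: The run is open, so emit a `<polyline>` with points (Y-flipped): 60.37,197.04 54.48,194.50 47.88,190.01 40.56,183.58 32.53,175.20 23.78,164.89 14.31,152.63.

Run 2: The run returns to its start, so emit a `<polygon>` with points (Y-flipped): 76.50,14.11 151.44,14.11 151.44,93.21 76.50,93.21.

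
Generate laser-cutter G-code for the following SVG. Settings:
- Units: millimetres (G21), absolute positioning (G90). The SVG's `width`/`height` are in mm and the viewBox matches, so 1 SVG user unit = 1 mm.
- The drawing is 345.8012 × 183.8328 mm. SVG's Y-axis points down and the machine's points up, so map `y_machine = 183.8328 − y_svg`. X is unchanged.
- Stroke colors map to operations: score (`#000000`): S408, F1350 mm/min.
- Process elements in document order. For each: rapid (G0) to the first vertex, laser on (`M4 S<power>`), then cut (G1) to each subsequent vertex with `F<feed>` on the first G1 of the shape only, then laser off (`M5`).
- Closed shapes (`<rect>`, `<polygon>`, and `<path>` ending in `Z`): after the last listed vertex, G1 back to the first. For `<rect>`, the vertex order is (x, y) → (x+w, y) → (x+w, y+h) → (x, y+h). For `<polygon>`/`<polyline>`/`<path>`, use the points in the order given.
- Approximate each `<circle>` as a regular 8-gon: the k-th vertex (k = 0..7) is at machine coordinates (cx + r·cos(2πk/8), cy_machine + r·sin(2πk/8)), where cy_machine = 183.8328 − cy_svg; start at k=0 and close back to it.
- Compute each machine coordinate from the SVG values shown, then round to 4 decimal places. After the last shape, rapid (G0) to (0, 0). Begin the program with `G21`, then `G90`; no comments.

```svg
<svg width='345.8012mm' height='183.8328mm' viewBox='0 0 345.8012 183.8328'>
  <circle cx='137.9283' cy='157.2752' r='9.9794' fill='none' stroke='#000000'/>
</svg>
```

G21
G90
G0 X147.9077 Y26.5576
M4 S408
G1 X144.9848 Y33.6141 F1350
G1 X137.9283 Y36.5370
G1 X130.8718 Y33.6141
G1 X127.9489 Y26.5576
G1 X130.8718 Y19.5011
G1 X137.9283 Y16.5782
G1 X144.9848 Y19.5011
G1 X147.9077 Y26.5576
M5
G0 X0.0000 Y0.0000

1 u = 1 mm; y_m = 183.8328 − y.

[1] `<circle>` circle, #000000→score S408 F1350: (147.9077,26.5576) → (144.9848,33.6141) → (137.9283,36.5370) → (130.8718,33.6141) → (127.9489,26.5576) → (130.8718,19.5011) → (137.9283,16.5782) → (144.9848,19.5011) → (147.9077,26.5576) (closed)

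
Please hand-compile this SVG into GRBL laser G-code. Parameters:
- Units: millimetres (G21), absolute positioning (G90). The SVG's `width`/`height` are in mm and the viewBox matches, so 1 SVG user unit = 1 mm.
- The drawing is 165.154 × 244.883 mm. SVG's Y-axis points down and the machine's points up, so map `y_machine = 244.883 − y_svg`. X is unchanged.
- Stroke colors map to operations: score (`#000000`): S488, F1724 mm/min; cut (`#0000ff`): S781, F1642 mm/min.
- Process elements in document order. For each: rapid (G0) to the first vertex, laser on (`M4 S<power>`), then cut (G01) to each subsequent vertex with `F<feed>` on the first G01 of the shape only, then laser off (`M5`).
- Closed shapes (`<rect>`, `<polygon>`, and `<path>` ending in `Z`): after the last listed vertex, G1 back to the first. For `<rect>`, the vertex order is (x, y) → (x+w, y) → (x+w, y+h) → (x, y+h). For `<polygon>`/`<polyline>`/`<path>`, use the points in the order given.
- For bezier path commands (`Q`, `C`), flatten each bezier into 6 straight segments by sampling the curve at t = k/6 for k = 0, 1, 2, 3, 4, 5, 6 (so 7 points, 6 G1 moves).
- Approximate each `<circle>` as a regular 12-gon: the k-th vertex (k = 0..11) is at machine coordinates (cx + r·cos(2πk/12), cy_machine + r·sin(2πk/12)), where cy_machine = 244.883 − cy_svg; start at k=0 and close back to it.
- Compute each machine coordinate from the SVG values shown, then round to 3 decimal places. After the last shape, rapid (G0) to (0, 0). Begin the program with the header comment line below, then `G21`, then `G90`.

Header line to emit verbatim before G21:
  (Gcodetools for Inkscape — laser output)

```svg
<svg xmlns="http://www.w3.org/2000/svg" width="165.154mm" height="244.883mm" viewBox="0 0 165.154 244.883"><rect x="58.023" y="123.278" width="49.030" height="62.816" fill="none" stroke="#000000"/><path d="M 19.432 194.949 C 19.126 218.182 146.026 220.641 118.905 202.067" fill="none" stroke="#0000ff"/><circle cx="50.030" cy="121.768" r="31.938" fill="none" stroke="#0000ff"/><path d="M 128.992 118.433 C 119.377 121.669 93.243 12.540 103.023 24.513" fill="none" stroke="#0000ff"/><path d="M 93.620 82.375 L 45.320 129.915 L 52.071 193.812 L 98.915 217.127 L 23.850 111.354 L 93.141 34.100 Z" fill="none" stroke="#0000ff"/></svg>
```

(Gcodetools for Inkscape — laser output)
G21
G90
G0 X58.023 Y121.605
M4 S488
G01 X107.053 Y121.605 F1724
G01 X107.053 Y58.789
G01 X58.023 Y58.789
G01 X58.023 Y121.605
M5
G0 X19.432 Y49.934
M4 S781
G01 X28.578 Y40.050 F1642
G01 X51.112 Y33.635
G01 X79.224 Y30.697
G01 X105.101 Y31.243
G01 X120.932 Y35.281
G01 X118.905 Y42.816
M5
G0 X81.968 Y123.115
M4 S781
G01 X77.689 Y139.084 F1642
G01 X65.999 Y150.774
G01 X50.030 Y155.053
G01 X34.061 Y150.774
G01 X22.371 Y139.084
G01 X18.092 Y123.115
G01 X22.371 Y107.146
G01 X34.061 Y95.456
G01 X50.030 Y91.177
G01 X65.999 Y95.456
G01 X77.689 Y107.146
G01 X81.968 Y123.115
M5
G0 X128.992 Y126.450
M4 S781
G01 X123.051 Y133.115 F1642
G01 X115.813 Y152.022
G01 X108.734 Y176.686
G01 X103.272 Y200.623
G01 X100.883 Y217.346
G01 X103.023 Y220.370
M5
G0 X93.620 Y162.508
M4 S781
G01 X45.320 Y114.968 F1642
G01 X52.071 Y51.071
G01 X98.915 Y27.756
G01 X23.850 Y133.529
G01 X93.141 Y210.783
G01 X93.620 Y162.508
M5
G0 X0.000 Y0.000

1 u = 1 mm; y_m = 244.883 − y.

[1] `<rect>` rectangle, #000000→score S488 F1724: (58.023,121.605) → (107.053,121.605) → (107.053,58.789) → (58.023,58.789) → (58.023,121.605) (closed)

[2] `<path>` cubic bezier, #0000ff→cut S781 F1642: (19.432,49.934) → (28.578,40.050) → (51.112,33.635) → (79.224,30.697) → (105.101,31.243) → (120.932,35.281) → (118.905,42.816)

[3] `<circle>` circle, #0000ff→cut S781 F1642: (81.968,123.115) → (77.689,139.084) → (65.999,150.774) → (50.030,155.053) → (34.061,150.774) → (22.371,139.084) → (18.092,123.115) → (22.371,107.146) → (34.061,95.456) → (50.030,91.177) → (65.999,95.456) → (77.689,107.146) → (81.968,123.115) (closed)

[4] `<path>` cubic bezier, #0000ff→cut S781 F1642: (128.992,126.450) → (123.051,133.115) → (115.813,152.022) → (108.734,176.686) → (103.272,200.623) → (100.883,217.346) → (103.023,220.370)

[5] `<path>` closed polygon, #0000ff→cut S781 F1642: (93.620,162.508) → (45.320,114.968) → (52.071,51.071) → (98.915,27.756) → (23.850,133.529) → (93.141,210.783) → (93.620,162.508) (closed)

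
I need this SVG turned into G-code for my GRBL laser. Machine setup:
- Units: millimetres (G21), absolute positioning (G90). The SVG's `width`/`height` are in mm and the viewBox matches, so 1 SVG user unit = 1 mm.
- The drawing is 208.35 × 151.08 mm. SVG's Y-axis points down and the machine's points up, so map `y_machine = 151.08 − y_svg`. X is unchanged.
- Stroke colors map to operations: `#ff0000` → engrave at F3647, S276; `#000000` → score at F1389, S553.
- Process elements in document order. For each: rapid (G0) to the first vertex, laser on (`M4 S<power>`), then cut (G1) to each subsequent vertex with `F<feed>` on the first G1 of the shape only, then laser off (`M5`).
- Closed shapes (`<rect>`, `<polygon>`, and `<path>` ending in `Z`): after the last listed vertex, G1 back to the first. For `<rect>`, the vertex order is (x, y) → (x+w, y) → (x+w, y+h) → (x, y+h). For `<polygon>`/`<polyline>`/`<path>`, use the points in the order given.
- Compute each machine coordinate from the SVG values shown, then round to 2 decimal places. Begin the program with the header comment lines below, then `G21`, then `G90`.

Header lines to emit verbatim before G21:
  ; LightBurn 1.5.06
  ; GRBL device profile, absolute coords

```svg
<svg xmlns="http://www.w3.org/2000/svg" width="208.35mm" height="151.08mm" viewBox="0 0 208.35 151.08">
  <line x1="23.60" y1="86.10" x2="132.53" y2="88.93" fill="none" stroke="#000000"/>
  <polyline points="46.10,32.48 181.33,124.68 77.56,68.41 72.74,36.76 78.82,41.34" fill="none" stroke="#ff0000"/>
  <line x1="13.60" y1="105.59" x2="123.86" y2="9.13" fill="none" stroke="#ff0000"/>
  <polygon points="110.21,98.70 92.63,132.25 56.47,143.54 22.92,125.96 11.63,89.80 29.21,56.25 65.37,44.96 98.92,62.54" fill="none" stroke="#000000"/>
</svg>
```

; LightBurn 1.5.06
; GRBL device profile, absolute coords
G21
G90
G0 X23.60 Y64.98
M4 S553
G1 X132.53 Y62.15 F1389
M5
G0 X46.10 Y118.60
M4 S276
G1 X181.33 Y26.40 F3647
G1 X77.56 Y82.67
G1 X72.74 Y114.32
G1 X78.82 Y109.74
M5
G0 X13.60 Y45.49
M4 S276
G1 X123.86 Y141.95 F3647
M5
G0 X110.21 Y52.38
M4 S553
G1 X92.63 Y18.83 F1389
G1 X56.47 Y7.54
G1 X22.92 Y25.12
G1 X11.63 Y61.28
G1 X29.21 Y94.83
G1 X65.37 Y106.12
G1 X98.92 Y88.54
G1 X110.21 Y52.38
M5

viewBox `0 0 208.35 151.08` with mm width/height → 1 unit = 1 mm. Flip: y_m = 151.08 − y_svg.

**Shape 1** — `<line>` line segment, stroke `#000000` → score (S553, F1389). Machine vertices: (23.60,64.98) → (132.53,62.15). Open path.

**Shape 2** — `<polyline>` open polyline, stroke `#ff0000` → engrave (S276, F3647). Machine vertices: (46.10,118.60) → (181.33,26.40) → (77.56,82.67) → (72.74,114.32) → (78.82,109.74). Open path.

**Shape 3** — `<line>` line segment, stroke `#ff0000` → engrave (S276, F3647). Machine vertices: (13.60,45.49) → (123.86,141.95). Open path.

**Shape 4** — `<polygon>` regular polygon, stroke `#000000` → score (S553, F1389). Machine vertices: (110.21,52.38) → (92.63,18.83) → (56.47,7.54) → (22.92,25.12) → (11.63,61.28) → (29.21,94.83) → (65.37,106.12) → (98.92,88.54) → (110.21,52.38). Closed: final G1 returns to the first vertex.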